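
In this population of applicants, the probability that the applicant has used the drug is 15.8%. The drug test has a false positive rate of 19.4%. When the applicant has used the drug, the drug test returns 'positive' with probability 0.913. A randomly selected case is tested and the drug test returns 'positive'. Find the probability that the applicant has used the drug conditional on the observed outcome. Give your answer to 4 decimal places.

Let H be the event that the applicant has used the drug. P(H) = 0.158, so P(¬H) = 0.842. With E the 'positive' result, P(E|H) = 0.913 and P(E|¬H) = 0.194.
P(E) = 0.913·0.158 + 0.194·0.842 = 0.14425 + 0.16335 = 0.30760.
By Bayes' theorem, P(H|E) = 0.14425 / 0.30760 = 0.4690.

P(H | E) ≈ 0.4690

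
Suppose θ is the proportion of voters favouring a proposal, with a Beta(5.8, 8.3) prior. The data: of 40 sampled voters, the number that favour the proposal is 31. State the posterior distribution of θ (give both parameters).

The binomial likelihood is conjugate to the Beta prior: with 31 successes and 9 failures, the posterior is Beta(5.8+31, 8.3+9) = Beta(36.8, 17.3).

Posterior: Beta(36.8, 17.3)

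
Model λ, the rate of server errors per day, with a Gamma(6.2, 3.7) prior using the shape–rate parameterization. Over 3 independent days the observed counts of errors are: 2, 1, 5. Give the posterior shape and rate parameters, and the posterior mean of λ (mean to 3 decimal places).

Total count ∑xᵢ = 8 over n = 3 days.
Gamma is conjugate to the Poisson likelihood: posterior is Gamma(shape = 6.2+8 = 14.2, rate = 3.7+3 = 6.7).
E[λ | data] = 14.2/6.7 = 2.119.

Posterior: Gamma(shape=14.2, rate=6.7); mean ≈ 2.119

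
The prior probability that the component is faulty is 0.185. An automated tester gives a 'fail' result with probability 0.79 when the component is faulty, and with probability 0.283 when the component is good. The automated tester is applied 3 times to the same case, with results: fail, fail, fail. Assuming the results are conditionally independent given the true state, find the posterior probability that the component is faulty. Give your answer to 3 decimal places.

Posterior P(H) ≈ 0.832

Let H be the event that the component is faulty; start with P(H) = 0.185. P('fail'|H) = 0.79, P('fail'|¬H) = 0.283.
Update on result 1 ('fail'): P(H) ← 0.79·0.1850 / (0.79·0.1850 + 0.283·0.8150) = 0.14615/0.37679 = 0.3879.
Update on result 2 ('fail'): P(H) ← 0.79·0.3879 / (0.79·0.3879 + 0.283·0.6121) = 0.30642/0.47965 = 0.6388.
Update on result 3 ('fail'): P(H) ← 0.79·0.6388 / (0.79·0.6388 + 0.283·0.3612) = 0.50468/0.60689 = 0.8316.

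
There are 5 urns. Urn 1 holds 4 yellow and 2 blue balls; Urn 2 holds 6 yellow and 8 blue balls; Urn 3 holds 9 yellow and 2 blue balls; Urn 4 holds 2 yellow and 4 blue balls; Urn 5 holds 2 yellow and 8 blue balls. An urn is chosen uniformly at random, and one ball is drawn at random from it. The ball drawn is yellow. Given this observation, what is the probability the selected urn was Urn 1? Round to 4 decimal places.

Posterior probability ≈ 0.2725

Tabulate prior·likelihood by source: [1] prior 0.2, lik 0.6667, product 0.1333; [2] prior 0.2, lik 0.4286, product 0.08571; [3] prior 0.2, lik 0.8182, product 0.1636; [4] prior 0.2, lik 0.3333, product 0.06667; [5] prior 0.2, lik 0.2, product 0.04000.
Normalizing constant = 0.48935; the posterior for Urn 1 is its product over the sum, 0.1333/0.48935 = 0.2725.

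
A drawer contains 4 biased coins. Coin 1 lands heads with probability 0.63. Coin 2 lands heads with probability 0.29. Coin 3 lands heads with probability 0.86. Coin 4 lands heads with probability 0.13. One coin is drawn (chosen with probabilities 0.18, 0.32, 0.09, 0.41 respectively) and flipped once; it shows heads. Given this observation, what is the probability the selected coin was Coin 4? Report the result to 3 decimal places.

Tabulate prior·likelihood by source: [1] prior 0.18, lik 0.63, product 0.1134; [2] prior 0.32, lik 0.29, product 0.09280; [3] prior 0.09, lik 0.86, product 0.07740; [4] prior 0.41, lik 0.13, product 0.05330.
Normalizing constant = 0.33690; the posterior for Coin 4 is its product over the sum, 0.05330/0.33690 = 0.158.

Posterior probability ≈ 0.158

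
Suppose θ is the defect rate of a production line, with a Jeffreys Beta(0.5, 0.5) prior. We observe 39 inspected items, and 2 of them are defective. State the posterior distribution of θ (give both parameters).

Posterior: Beta(2.5, 37.5)

The binomial likelihood is conjugate to the Beta prior: with 2 successes and 37 failures, the posterior is Beta(0.5+2, 0.5+37) = Beta(2.5, 37.5).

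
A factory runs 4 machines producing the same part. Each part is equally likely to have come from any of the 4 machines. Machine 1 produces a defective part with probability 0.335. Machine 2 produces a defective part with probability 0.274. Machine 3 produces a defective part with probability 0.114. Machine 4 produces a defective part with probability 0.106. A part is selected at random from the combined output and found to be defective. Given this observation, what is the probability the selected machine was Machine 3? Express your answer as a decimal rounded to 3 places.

Posterior probability ≈ 0.138

P(defective|M1) = 0.335; P(defective|M2) = 0.274; P(defective|M3) = 0.114; P(defective|M4) = 0.106.
Prior × likelihood for each source: 0.25·0.335=0.08375, 0.25·0.274=0.06850, 0.25·0.114=0.02850, 0.25·0.106=0.02650. Summing gives P(defective) = 0.20725.
P(Machine 3 | defective) = 0.02850 / 0.20725 = 0.138.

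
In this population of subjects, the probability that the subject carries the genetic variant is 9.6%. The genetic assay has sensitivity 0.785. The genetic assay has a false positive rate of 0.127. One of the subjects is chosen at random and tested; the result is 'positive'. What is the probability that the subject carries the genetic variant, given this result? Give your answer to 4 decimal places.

Let H be the event that the subject carries the genetic variant. P(H) = 0.096, so P(¬H) = 0.904. With E the 'positive' result, P(E|H) = 0.785 and P(E|¬H) = 0.127.
P(E) = 0.785·0.096 + 0.127·0.904 = 0.075360 + 0.11481 = 0.19017.
By Bayes' theorem, P(H|E) = 0.075360 / 0.19017 = 0.3963.

P(H | E) ≈ 0.3963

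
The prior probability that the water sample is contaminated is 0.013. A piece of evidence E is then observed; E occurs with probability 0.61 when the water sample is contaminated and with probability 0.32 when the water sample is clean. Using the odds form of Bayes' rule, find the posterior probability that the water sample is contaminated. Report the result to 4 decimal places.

Posterior probability ≈ 0.0245

Prior odds = 0.013/(1−0.013) = 0.013171. In log-odds, ln(0.013171) = -4.3297.
Add log likelihood ratio: ln(1.9062) = 0.64514.
Posterior log-odds = -3.6846, so posterior odds = exp(-3.6846) = 0.025108. Converting, P(H|E) = 0.025108/1.0251 = 0.0245.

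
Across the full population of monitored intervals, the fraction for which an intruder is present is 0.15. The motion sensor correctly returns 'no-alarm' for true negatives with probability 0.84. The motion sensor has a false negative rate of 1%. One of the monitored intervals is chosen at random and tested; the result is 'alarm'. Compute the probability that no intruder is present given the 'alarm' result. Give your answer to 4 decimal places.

Let H be the event that an intruder is present. P(H) = 0.15, so P(¬H) = 0.85. With E the 'alarm' result, P(E|H) = 0.99 and P(E|¬H) = 0.16.
P(E) = 0.99·0.15 + 0.16·0.85 = 0.14850 + 0.13600 = 0.28450.
By Bayes' theorem, P(H|E) = 0.14850 / 0.28450 = 0.5220. Hence P(¬H|E) = 1 − 0.5220 = 0.4780.

P(¬H | E) ≈ 0.4780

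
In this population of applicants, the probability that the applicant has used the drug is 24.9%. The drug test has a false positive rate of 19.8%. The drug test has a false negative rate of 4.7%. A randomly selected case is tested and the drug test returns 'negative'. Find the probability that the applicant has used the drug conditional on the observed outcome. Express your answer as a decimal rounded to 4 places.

P(H | E) ≈ 0.0191

Let H be the event that the applicant has used the drug. P(H) = 0.249, so P(¬H) = 0.751. With E the 'negative' result, P(E|H) = 0.047 and P(E|¬H) = 0.802.
P(E) = 0.047·0.249 + 0.802·0.751 = 0.011703 + 0.60230 = 0.61401.
By Bayes' theorem, P(H|E) = 0.011703 / 0.61401 = 0.0191.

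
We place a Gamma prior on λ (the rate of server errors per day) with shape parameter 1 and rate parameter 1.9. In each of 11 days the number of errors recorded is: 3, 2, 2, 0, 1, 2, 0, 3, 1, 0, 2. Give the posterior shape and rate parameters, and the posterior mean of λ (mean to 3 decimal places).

The Poisson likelihood adds the total count to the shape and the number of exposure periods to the rate. Here ∑xᵢ = 16 and n = 11, so shape 1→17 and rate 1.9→12.9.
Posterior mean = shape/rate = 17/12.9 = 1.318.

Posterior: Gamma(shape=17, rate=12.9); mean ≈ 1.318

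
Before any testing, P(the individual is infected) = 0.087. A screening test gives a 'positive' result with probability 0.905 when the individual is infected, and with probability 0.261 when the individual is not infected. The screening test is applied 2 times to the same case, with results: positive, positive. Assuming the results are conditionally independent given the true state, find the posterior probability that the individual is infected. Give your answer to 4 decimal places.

With H the event that the individual is infected, the joint likelihood of the observed sequence is P(data|H) = 0.905·0.905 = 0.81903 and P(data|¬H) = 0.261·0.261 = 0.068121.
Bayes: P(H|data) = 0.087·0.81903 / (0.087·0.81903 + 0.913·0.068121) = 0.071255/0.13345 = 0.5339.

Posterior P(H) ≈ 0.5339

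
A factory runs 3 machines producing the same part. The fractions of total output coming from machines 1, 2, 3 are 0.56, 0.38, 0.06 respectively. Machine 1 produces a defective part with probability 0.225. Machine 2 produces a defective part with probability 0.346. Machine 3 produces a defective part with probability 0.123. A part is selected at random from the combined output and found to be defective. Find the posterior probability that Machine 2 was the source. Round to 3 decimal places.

P(defective|M1) = 0.225; P(defective|M2) = 0.346; P(defective|M3) = 0.123.
Prior × likelihood for each source: 0.56·0.225=0.1260, 0.38·0.346=0.1315, 0.06·0.123=0.007380. Summing gives P(defective) = 0.26486.
P(Machine 2 | defective) = 0.1315 / 0.26486 = 0.496.

Posterior probability ≈ 0.496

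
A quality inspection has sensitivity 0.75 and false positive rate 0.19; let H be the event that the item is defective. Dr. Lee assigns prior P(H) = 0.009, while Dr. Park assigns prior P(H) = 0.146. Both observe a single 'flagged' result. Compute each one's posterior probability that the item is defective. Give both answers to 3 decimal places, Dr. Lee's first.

Dr. Lee: 0.035; Dr. Park: 0.403

P('+'|H) = 0.75, P('+'|¬H) = 0.19.
Dr. Lee: numerator 0.75·0.009 = 0.0067500; evidence = 0.0067500+0.19·0.991 = 0.19504; posterior = 0.035.
Dr. Park: numerator 0.75·0.146 = 0.10950; evidence = 0.10950+0.19·0.854 = 0.27176; posterior = 0.403.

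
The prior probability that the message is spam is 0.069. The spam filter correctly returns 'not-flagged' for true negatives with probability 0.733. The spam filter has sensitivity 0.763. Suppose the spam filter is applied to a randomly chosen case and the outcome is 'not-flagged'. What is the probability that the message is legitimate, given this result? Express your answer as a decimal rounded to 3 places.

P(¬H | E) ≈ 0.977

Write H for 'the message is spam'. Prior odds H:¬H = 0.069/0.931 = 0.074114. For the 'not-flagged' outcome, the likelihood ratio is 0.237/0.733 = 0.32333.
Posterior odds = 0.074114 × 0.32333 = 0.023963, so P(H|E) = 0.023963/(1+0.023963) = 0.023. Then P(¬H|E) = 1 − 0.023 = 0.977.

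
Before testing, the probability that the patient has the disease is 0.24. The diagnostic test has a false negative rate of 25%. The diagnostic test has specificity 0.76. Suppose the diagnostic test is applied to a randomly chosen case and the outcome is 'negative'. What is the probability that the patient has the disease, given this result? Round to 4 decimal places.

Write H for 'the patient has the disease'. Prior odds H:¬H = 0.24/0.76 = 0.31579. For the 'negative' outcome, the likelihood ratio is 0.25/0.76 = 0.32895.
Posterior odds = 0.31579 × 0.32895 = 0.10388, so P(H|E) = 0.10388/(1+0.10388) = 0.0941.

P(H | E) ≈ 0.0941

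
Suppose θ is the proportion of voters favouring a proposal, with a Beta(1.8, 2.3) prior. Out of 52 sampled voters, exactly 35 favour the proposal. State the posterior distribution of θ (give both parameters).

The binomial likelihood is conjugate to the Beta prior: with 35 successes and 17 failures, the posterior is Beta(1.8+35, 2.3+17) = Beta(36.8, 19.3).

Posterior: Beta(36.8, 19.3)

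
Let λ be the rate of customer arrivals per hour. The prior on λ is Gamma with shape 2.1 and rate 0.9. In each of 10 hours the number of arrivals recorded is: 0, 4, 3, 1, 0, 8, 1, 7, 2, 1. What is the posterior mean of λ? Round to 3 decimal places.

Posterior mean ≈ 2.670

The Poisson likelihood adds the total count to the shape and the number of exposure periods to the rate. Here ∑xᵢ = 27 and n = 10, so shape 2.1→29.1 and rate 0.9→10.9.
Posterior mean = shape/rate = 29.1/10.9 = 2.670.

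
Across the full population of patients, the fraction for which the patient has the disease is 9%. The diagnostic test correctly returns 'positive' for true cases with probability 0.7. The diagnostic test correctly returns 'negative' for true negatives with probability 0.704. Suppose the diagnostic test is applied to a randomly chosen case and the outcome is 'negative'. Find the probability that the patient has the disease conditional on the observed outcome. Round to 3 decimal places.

Write H for 'the patient has the disease'. Prior odds H:¬H = 0.09/0.91 = 0.098901. For the 'negative' outcome, the likelihood ratio is 0.3/0.704 = 0.42614.
Posterior odds = 0.098901 × 0.42614 = 0.042145, so P(H|E) = 0.042145/(1+0.042145) = 0.040.

P(H | E) ≈ 0.040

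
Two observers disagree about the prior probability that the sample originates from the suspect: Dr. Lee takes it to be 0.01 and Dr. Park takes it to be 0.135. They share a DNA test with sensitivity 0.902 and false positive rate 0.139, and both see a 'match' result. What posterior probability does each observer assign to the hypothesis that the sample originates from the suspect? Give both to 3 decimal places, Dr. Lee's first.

Dr. Lee: 0.062; Dr. Park: 0.503

P('+'|H) = 0.902, P('+'|¬H) = 0.139.
Dr. Lee: numerator 0.902·0.01 = 0.0090200; evidence = 0.0090200+0.139·0.99 = 0.14663; posterior = 0.062.
Dr. Park: numerator 0.902·0.135 = 0.12177; evidence = 0.12177+0.139·0.865 = 0.24201; posterior = 0.503.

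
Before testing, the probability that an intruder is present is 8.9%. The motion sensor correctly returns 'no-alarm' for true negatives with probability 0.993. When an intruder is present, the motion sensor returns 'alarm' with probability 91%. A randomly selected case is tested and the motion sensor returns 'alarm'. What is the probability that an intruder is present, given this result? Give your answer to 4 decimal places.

Let H be the event that an intruder is present. P(H) = 0.089, so P(¬H) = 0.911. With E the 'alarm' result, P(E|H) = 0.91 and P(E|¬H) = 0.007.
P(E) = 0.91·0.089 + 0.007·0.911 = 0.080990 + 0.0063770 = 0.087367.
By Bayes' theorem, P(H|E) = 0.080990 / 0.087367 = 0.9270.

P(H | E) ≈ 0.9270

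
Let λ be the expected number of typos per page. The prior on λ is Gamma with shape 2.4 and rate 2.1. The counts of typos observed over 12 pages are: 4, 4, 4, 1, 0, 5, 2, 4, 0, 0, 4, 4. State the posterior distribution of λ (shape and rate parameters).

Total count ∑xᵢ = 32 over n = 12 pages.
Gamma is conjugate to the Poisson likelihood: posterior is Gamma(shape = 2.4+32 = 34.4, rate = 2.1+12 = 14.1).

Posterior: Gamma(shape=34.4, rate=14.1)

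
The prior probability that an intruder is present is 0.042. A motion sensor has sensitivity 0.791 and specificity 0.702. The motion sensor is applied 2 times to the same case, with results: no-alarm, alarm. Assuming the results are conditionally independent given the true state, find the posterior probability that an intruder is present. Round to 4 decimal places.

Posterior P(H) ≈ 0.0335

Let H be the event that an intruder is present; start with P(H) = 0.042. P('alarm'|H) = 0.791, P('alarm'|¬H) = 0.298.
Update on result 1 ('no-alarm'): P(H) ← 0.209·0.0420 / (0.209·0.0420 + 0.702·0.9580) = 0.0087780/0.68129 = 0.0129.
Update on result 2 ('alarm'): P(H) ← 0.791·0.0129 / (0.791·0.0129 + 0.298·0.9871) = 0.010191/0.30435 = 0.0335.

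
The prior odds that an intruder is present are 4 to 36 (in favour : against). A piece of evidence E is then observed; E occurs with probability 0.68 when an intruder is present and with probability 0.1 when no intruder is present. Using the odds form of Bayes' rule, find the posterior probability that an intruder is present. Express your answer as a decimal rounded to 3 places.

Prior odds = 4/36 = 0.11111. In log-odds, ln(0.11111) = -2.1972.
Add log likelihood ratio: ln(6.8000) = 1.9169.
Posterior log-odds = -0.28030, so posterior odds = exp(-0.28030) = 0.75556. Converting, P(H|E) = 0.75556/1.7556 = 0.430.

Posterior probability ≈ 0.430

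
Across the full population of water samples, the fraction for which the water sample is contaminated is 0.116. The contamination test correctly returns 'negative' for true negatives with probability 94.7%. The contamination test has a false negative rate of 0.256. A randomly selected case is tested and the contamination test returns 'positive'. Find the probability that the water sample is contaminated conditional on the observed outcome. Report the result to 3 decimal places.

P(H | E) ≈ 0.648

Let H be the event that the water sample is contaminated. P(H) = 0.116, so P(¬H) = 0.884. With E the 'positive' result, P(E|H) = 0.744 and P(E|¬H) = 0.053.
P(E) = 0.744·0.116 + 0.053·0.884 = 0.086304 + 0.046852 = 0.13316.
By Bayes' theorem, P(H|E) = 0.086304 / 0.13316 = 0.648.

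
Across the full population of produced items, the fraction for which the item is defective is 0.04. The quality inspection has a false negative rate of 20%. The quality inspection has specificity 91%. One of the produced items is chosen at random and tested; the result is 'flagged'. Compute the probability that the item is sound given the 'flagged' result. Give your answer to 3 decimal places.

P(¬H | E) ≈ 0.730

Let H be the event that the item is defective. P(H) = 0.04, so P(¬H) = 0.96. With E the 'flagged' result, P(E|H) = 0.8 and P(E|¬H) = 0.09.
P(E) = 0.8·0.04 + 0.09·0.96 = 0.032000 + 0.086400 = 0.11840.
By Bayes' theorem, P(H|E) = 0.032000 / 0.11840 = 0.270. Hence P(¬H|E) = 1 − 0.270 = 0.730.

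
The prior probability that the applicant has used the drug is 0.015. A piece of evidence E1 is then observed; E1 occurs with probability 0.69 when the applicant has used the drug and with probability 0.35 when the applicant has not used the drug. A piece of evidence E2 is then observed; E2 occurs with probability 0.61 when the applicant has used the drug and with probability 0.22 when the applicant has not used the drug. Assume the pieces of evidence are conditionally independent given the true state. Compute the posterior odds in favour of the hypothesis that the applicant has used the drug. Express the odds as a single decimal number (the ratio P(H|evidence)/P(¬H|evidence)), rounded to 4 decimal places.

Prior odds = 0.015/(1−0.015) = 0.015228. In log-odds, ln(0.015228) = -4.1846.
Add log likelihood ratios: ln(1.9714) + ln(2.7727) = 1.6986.
Posterior log-odds = -2.4860, so posterior odds = exp(-2.4860) = 0.083242.

Posterior odds ≈ 0.0832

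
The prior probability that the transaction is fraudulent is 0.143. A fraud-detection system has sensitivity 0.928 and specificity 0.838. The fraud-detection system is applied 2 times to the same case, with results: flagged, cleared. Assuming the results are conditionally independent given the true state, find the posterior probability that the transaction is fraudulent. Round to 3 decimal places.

Let H be the event that the transaction is fraudulent; start with P(H) = 0.143. P('flagged'|H) = 0.928, P('flagged'|¬H) = 0.162.
Update on result 1 ('flagged'): P(H) ← 0.928·0.1430 / (0.928·0.1430 + 0.162·0.8570) = 0.13270/0.27154 = 0.4887.
Update on result 2 ('cleared'): P(H) ← 0.072·0.4887 / (0.072·0.4887 + 0.838·0.5113) = 0.035187/0.46365 = 0.0759.

Posterior P(H) ≈ 0.076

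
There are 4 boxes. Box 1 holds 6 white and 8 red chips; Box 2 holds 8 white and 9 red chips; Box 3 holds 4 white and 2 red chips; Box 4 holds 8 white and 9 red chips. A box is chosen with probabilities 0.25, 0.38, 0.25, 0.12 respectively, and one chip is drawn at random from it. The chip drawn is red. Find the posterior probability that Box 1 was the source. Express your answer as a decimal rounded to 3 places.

Posterior probability ≈ 0.291

P(red|Box 1) = 0.5714; P(red|Box 2) = 0.5294; P(red|Box 3) = 0.3333; P(red|Box 4) = 0.5294.
Prior × likelihood for each source: 0.25·0.5714=0.1429, 0.38·0.5294=0.2012, 0.25·0.3333=0.08333, 0.12·0.5294=0.06353. Summing gives P(red) = 0.49090.
P(Box 1 | red) = 0.1429 / 0.49090 = 0.291.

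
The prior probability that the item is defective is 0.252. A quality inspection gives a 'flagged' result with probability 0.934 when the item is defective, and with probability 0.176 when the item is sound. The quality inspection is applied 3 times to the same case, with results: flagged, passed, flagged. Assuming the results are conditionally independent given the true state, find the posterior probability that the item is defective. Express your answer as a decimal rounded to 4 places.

Posterior P(H) ≈ 0.4318

Let H be the event that the item is defective; start with P(H) = 0.252. P('flagged'|H) = 0.934, P('flagged'|¬H) = 0.176.
Update on result 1 ('flagged'): P(H) ← 0.934·0.2520 / (0.934·0.2520 + 0.176·0.7480) = 0.23537/0.36702 = 0.6413.
Update on result 2 ('passed'): P(H) ← 0.066·0.6413 / (0.066·0.6413 + 0.824·0.3587) = 0.042326/0.33789 = 0.1253.
Update on result 3 ('flagged'): P(H) ← 0.934·0.1253 / (0.934·0.1253 + 0.176·0.8747) = 0.11700/0.27095 = 0.4318.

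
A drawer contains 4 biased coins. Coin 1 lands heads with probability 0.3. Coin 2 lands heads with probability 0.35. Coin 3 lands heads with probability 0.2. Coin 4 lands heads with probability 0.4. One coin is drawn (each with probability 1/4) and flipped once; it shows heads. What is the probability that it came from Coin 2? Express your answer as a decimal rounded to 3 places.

Posterior probability ≈ 0.280

Tabulate prior·likelihood by source: [1] prior 0.25, lik 0.3, product 0.07500; [2] prior 0.25, lik 0.35, product 0.08750; [3] prior 0.25, lik 0.2, product 0.05000; [4] prior 0.25, lik 0.4, product 0.1000.
Normalizing constant = 0.31250; the posterior for Coin 2 is its product over the sum, 0.08750/0.31250 = 0.280.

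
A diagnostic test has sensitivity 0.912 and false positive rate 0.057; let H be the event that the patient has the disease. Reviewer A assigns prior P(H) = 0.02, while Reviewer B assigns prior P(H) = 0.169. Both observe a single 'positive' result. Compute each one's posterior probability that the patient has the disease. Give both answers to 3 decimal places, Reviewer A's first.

The likelihood ratio for a 'positive' result is 0.912/0.057 = 16.000.
Reviewer A: prior odds 0.02/0.98 = 0.020408; posterior odds 0.32653; posterior probability 0.246.
Reviewer B: prior odds 0.169/0.831 = 0.20337; posterior odds 3.2539; posterior probability 0.765.

Reviewer A: 0.246; Reviewer B: 0.765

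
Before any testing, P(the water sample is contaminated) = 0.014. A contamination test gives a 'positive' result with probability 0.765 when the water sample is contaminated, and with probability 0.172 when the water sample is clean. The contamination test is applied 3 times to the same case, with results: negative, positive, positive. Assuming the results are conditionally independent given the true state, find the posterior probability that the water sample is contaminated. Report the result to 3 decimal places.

Posterior P(H) ≈ 0.074

Let H be the event that the water sample is contaminated; start with P(H) = 0.014. P('positive'|H) = 0.765, P('positive'|¬H) = 0.172.
Update on result 1 ('negative'): P(H) ← 0.235·0.0140 / (0.235·0.0140 + 0.828·0.9860) = 0.0032900/0.81970 = 0.0040.
Update on result 2 ('positive'): P(H) ← 0.765·0.0040 / (0.765·0.0040 + 0.172·0.9960) = 0.0030705/0.17438 = 0.0176.
Update on result 3 ('positive'): P(H) ← 0.765·0.0176 / (0.765·0.0176 + 0.172·0.9824) = 0.013470/0.18244 = 0.0738.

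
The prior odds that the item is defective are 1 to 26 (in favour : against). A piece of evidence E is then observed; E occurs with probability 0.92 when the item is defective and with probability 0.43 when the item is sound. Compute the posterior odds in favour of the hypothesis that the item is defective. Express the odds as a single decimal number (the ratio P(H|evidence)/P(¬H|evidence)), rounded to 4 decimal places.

Prior odds = 1/26 = 0.038462. In log-odds, ln(0.038462) = -3.2581.
Add log likelihood ratio: ln(2.1395) = 0.76059.
Posterior log-odds = -2.4975, so posterior odds = exp(-2.4975) = 0.082290.

Posterior odds ≈ 0.0823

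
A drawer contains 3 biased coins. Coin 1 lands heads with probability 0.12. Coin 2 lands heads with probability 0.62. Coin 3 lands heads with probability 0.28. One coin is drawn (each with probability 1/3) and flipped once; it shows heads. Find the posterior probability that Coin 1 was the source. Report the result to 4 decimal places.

P(heads|C1) = 0.12; P(heads|C2) = 0.62; P(heads|C3) = 0.28.
Prior × likelihood for each source: 0.333333·0.12=0.04000, 0.333333·0.62=0.2067, 0.333333·0.28=0.09333. Summing gives P(heads) = 0.34000.
P(Coin 1 | heads) = 0.04000 / 0.34000 = 0.1176.

Posterior probability ≈ 0.1176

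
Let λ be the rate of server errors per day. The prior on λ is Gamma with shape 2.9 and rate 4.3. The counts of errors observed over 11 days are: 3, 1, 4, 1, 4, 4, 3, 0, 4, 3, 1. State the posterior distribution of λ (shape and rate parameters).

Posterior: Gamma(shape=30.9, rate=15.3)

Total count ∑xᵢ = 28 over n = 11 days.
Gamma is conjugate to the Poisson likelihood: posterior is Gamma(shape = 2.9+28 = 30.9, rate = 4.3+11 = 15.3).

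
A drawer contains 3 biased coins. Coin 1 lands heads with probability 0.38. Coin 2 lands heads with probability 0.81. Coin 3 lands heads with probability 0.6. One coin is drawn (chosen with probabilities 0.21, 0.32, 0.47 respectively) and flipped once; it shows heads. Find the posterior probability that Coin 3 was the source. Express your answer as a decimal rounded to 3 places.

P(heads|C1) = 0.38; P(heads|C2) = 0.81; P(heads|C3) = 0.6.
Prior × likelihood for each source: 0.21·0.38=0.07980, 0.32·0.81=0.2592, 0.47·0.6=0.2820. Summing gives P(heads) = 0.62100.
P(Coin 3 | heads) = 0.2820 / 0.62100 = 0.454.

Posterior probability ≈ 0.454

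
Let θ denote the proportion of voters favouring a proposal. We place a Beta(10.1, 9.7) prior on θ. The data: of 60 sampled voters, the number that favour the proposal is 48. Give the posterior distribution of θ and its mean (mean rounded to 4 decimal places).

Posterior: Beta(58.1, 21.7); mean ≈ 0.7281

The binomial likelihood is conjugate to the Beta prior: with 48 successes and 12 failures, the posterior is Beta(10.1+48, 9.7+12) = Beta(58.1, 21.7).
E[θ | data] = 58.1/(58.1+21.7) = 0.7281.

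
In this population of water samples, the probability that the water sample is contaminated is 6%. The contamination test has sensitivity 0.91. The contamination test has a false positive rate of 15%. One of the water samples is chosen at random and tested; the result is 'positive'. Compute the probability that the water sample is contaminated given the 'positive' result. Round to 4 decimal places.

Write H for 'the water sample is contaminated'. Prior odds H:¬H = 0.06/0.94 = 0.063830. For the 'positive' outcome, the likelihood ratio is 0.91/0.15 = 6.0667.
Posterior odds = 0.063830 × 6.0667 = 0.38723, so P(H|E) = 0.38723/(1+0.38723) = 0.2791.

P(H | E) ≈ 0.2791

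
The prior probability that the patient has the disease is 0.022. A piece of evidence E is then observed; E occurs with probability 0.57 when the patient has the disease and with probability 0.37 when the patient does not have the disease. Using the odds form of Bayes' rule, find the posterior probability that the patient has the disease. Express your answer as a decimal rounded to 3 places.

Prior odds = 0.022/(1−0.022) = 0.022495. In log-odds, ln(0.022495) = -3.7945.
Add log likelihood ratio: ln(1.5405) = 0.43213.
Posterior log-odds = -3.3623, so posterior odds = exp(-3.3623) = 0.034654. Converting, P(H|E) = 0.034654/1.0347 = 0.033.

Posterior probability ≈ 0.033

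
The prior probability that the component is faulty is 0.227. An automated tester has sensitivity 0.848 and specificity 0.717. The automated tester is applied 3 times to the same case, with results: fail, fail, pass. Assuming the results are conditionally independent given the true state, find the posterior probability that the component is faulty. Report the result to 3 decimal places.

Posterior P(H) ≈ 0.359

Let H be the event that the component is faulty; start with P(H) = 0.227. P('fail'|H) = 0.848, P('fail'|¬H) = 0.283.
Update on result 1 ('fail'): P(H) ← 0.848·0.2270 / (0.848·0.2270 + 0.283·0.7730) = 0.19250/0.41125 = 0.4681.
Update on result 2 ('fail'): P(H) ← 0.848·0.4681 / (0.848·0.4681 + 0.283·0.5319) = 0.39692/0.54746 = 0.7250.
Update on result 3 ('pass'): P(H) ← 0.152·0.7250 / (0.152·0.7250 + 0.717·0.2750) = 0.11020/0.30736 = 0.3586.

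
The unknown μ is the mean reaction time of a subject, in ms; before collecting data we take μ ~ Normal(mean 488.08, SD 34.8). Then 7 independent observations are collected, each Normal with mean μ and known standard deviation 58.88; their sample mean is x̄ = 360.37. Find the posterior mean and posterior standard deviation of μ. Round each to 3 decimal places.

Posterior mean ≈ 397.439; posterior SD ≈ 18.749

With known σ, the Normal prior is conjugate. Weight on the data is w = (n/σ²)/(n/σ² + 1/τ₀²) = 0.00201912/(0.00201912+0.00082574) = 0.70974.
Posterior mean = w·x̄ + (1−w)·μ₀ = 0.70974·360.37 + 0.29026·488.08 = 397.439. Posterior variance = 1/(0.00201912+0.00082574) = 351.511, so SD = 18.749.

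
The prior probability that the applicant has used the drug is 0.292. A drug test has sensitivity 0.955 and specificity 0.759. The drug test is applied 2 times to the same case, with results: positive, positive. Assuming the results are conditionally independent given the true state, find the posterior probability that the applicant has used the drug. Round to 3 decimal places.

With H the event that the applicant has used the drug, the joint likelihood of the observed sequence is P(data|H) = 0.955·0.955 = 0.91202 and P(data|¬H) = 0.241·0.241 = 0.058081.
Bayes: P(H|data) = 0.292·0.91202 / (0.292·0.91202 + 0.708·0.058081) = 0.26631/0.30743 = 0.8662.

Posterior P(H) ≈ 0.866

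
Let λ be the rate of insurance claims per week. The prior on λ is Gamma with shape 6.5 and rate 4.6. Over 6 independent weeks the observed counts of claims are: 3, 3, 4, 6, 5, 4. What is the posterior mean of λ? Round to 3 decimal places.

Posterior mean ≈ 2.972

The Poisson likelihood adds the total count to the shape and the number of exposure periods to the rate. Here ∑xᵢ = 25 and n = 6, so shape 6.5→31.5 and rate 4.6→10.6.
E[λ | data] = 31.5/10.6 = 2.972.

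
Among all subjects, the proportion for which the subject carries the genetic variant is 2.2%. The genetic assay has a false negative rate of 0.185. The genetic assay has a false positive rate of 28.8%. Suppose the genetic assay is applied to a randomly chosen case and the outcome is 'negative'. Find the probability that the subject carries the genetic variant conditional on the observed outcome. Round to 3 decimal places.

Write H for 'the subject carries the genetic variant'. Prior odds H:¬H = 0.022/0.978 = 0.022495. For the 'negative' outcome, the likelihood ratio is 0.185/0.712 = 0.25983.
Posterior odds = 0.022495 × 0.25983 = 0.0058449, so P(H|E) = 0.0058449/(1+0.0058449) = 0.006.

P(H | E) ≈ 0.006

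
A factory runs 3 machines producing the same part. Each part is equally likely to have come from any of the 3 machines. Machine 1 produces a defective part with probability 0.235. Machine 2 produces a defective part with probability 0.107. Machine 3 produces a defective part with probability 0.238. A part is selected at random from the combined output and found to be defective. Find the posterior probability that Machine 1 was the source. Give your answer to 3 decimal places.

Tabulate prior·likelihood by source: [1] prior 0.333333, lik 0.235, product 0.07833; [2] prior 0.333333, lik 0.107, product 0.03567; [3] prior 0.333333, lik 0.238, product 0.07933.
Normalizing constant = 0.19333; the posterior for Machine 1 is its product over the sum, 0.07833/0.19333 = 0.405.

Posterior probability ≈ 0.405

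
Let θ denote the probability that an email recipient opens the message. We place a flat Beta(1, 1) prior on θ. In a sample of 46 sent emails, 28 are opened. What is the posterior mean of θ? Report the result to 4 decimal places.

Observing 28 successes and 18 failures updates Beta(1, 1) by adding the success and failure counts to the two shape parameters: α = 1+28 = 29, β = 1+18 = 19.
E[θ | data] = 29/(29+19) = 0.6042.

Posterior mean ≈ 0.6042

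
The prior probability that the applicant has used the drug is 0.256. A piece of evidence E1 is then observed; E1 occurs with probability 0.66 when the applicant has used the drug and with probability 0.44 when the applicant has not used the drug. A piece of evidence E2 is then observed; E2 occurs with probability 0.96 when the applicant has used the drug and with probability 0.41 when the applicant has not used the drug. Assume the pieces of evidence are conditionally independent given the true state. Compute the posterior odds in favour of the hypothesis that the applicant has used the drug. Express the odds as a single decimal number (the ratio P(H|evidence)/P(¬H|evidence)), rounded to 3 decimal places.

Prior odds = 0.256/(1−0.256) = 0.34409.
Likelihood ratio for E1 = 0.66/0.44 = 1.5000.
Likelihood ratio for E2 = 0.96/0.41 = 2.3415.
Posterior odds = prior odds × LR₁ × LR₂ = 1.2085.

Posterior odds ≈ 1.208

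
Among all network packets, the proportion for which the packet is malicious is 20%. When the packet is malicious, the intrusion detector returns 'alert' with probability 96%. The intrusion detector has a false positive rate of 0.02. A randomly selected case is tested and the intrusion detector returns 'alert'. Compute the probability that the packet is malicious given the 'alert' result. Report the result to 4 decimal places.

Let H be the event that the packet is malicious. P(H) = 0.2, so P(¬H) = 0.8. With E the 'alert' result, P(E|H) = 0.96 and P(E|¬H) = 0.02.
P(E) = 0.96·0.2 + 0.02·0.8 = 0.19200 + 0.016000 = 0.20800.
By Bayes' theorem, P(H|E) = 0.19200 / 0.20800 = 0.9231.

P(H | E) ≈ 0.9231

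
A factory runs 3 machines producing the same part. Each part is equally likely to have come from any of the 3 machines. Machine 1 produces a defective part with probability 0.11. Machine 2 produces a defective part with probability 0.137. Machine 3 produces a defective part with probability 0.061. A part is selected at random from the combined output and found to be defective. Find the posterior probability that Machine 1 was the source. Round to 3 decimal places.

Tabulate prior·likelihood by source: [1] prior 0.333333, lik 0.11, product 0.03667; [2] prior 0.333333, lik 0.137, product 0.04567; [3] prior 0.333333, lik 0.061, product 0.02033.
Normalizing constant = 0.10267; the posterior for Machine 1 is its product over the sum, 0.03667/0.10267 = 0.357.

Posterior probability ≈ 0.357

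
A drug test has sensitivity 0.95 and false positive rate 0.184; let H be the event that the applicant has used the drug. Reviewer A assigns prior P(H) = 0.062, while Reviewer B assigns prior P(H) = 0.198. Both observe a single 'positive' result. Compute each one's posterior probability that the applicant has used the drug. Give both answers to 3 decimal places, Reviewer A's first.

P('+'|H) = 0.95, P('+'|¬H) = 0.184.
Reviewer A: numerator 0.95·0.062 = 0.058900; evidence = 0.058900+0.184·0.938 = 0.23149; posterior = 0.254.
Reviewer B: numerator 0.95·0.198 = 0.18810; evidence = 0.18810+0.184·0.802 = 0.33567; posterior = 0.560.

Reviewer A: 0.254; Reviewer B: 0.560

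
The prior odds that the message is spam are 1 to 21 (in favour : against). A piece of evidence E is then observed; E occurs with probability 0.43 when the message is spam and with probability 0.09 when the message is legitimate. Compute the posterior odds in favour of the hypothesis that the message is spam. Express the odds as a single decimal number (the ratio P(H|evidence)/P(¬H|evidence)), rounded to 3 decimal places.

Prior odds = 1/21 = 0.047619. In log-odds, ln(0.047619) = -3.0445.
Add log likelihood ratio: ln(4.7778) = 1.5640.
Posterior log-odds = -1.4805, so posterior odds = exp(-1.4805) = 0.22751.

Posterior odds ≈ 0.228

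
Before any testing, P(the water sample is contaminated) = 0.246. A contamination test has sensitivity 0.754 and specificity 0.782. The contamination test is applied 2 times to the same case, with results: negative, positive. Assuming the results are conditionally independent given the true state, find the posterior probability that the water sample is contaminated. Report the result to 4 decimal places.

With H the event that the water sample is contaminated, the joint likelihood of the observed sequence is P(data|H) = 0.246·0.754 = 0.18548 and P(data|¬H) = 0.782·0.218 = 0.17048.
Bayes: P(H|data) = 0.246·0.18548 / (0.246·0.18548 + 0.754·0.17048) = 0.045629/0.17417 = 0.2620.

Posterior P(H) ≈ 0.2620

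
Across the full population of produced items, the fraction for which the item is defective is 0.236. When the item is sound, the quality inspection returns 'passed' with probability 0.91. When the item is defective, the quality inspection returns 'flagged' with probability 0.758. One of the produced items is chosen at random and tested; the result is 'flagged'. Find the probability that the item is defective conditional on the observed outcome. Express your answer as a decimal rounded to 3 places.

P(H | E) ≈ 0.722

Write H for 'the item is defective'. Prior odds H:¬H = 0.236/0.764 = 0.30890. For the 'flagged' outcome, the likelihood ratio is 0.758/0.09 = 8.4222.
Posterior odds = 0.30890 × 8.4222 = 2.6016, so P(H|E) = 2.6016/(1+2.6016) = 0.722.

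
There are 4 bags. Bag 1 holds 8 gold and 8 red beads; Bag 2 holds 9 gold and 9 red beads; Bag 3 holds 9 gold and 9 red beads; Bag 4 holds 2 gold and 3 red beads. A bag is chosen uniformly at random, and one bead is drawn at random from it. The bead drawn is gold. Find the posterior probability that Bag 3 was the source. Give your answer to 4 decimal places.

Tabulate prior·likelihood by source: [1] prior 0.25, lik 0.5, product 0.1250; [2] prior 0.25, lik 0.5, product 0.1250; [3] prior 0.25, lik 0.5, product 0.1250; [4] prior 0.25, lik 0.4, product 0.1000.
Normalizing constant = 0.47500; the posterior for Bag 3 is its product over the sum, 0.1250/0.47500 = 0.2632.

Posterior probability ≈ 0.2632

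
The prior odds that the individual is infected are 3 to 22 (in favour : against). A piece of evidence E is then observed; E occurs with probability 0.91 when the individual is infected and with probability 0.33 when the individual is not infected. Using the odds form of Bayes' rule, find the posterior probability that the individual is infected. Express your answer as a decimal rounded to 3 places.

Posterior probability ≈ 0.273

Prior odds = 3/22 = 0.13636. In log-odds, ln(0.13636) = -1.9924.
Add log likelihood ratio: ln(2.7576) = 1.0144.
Posterior log-odds = -0.97808, so posterior odds = exp(-0.97808) = 0.37603. Converting, P(H|E) = 0.37603/1.3760 = 0.273.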